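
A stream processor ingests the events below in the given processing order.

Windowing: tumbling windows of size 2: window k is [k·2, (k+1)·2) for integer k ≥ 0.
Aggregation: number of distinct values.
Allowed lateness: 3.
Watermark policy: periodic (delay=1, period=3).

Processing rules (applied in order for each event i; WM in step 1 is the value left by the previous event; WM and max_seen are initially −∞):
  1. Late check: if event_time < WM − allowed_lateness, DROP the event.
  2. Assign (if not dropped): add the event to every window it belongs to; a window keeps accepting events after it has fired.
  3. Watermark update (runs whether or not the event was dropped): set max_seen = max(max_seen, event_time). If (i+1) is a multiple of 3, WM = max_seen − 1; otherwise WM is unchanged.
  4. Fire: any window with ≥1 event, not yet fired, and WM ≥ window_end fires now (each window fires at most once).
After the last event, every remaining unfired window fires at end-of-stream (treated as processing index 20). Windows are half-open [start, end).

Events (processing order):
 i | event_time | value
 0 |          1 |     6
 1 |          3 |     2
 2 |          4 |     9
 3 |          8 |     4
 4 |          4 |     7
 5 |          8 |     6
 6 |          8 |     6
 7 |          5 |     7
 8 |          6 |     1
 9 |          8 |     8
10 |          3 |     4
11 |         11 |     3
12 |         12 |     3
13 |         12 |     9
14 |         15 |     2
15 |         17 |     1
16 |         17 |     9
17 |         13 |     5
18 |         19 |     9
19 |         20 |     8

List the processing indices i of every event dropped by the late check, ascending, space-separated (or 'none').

i=0 t=1 v=6: → [0,2); WM=−∞
i=1 t=3 v=2: → [2,4); WM=−∞
i=2 t=4 v=9: → [4,6); WM=3; [0,2) fires=1
i=3 t=8 v=4: → [8,10); WM=3
i=4 t=4 v=7: → [4,6); WM=3
i=5 t=8 v=6: → [8,10); WM=7; [2,4) fires=1 [4,6) fires=2
i=6 t=8 v=6: → [8,10); WM=7
i=7 t=5 v=7: → [4,6); WM=7
i=8 t=6 v=1: → [6,8); WM=7
i=9 t=8 v=8: → [8,10); WM=7
i=10 t=3 v=4: DROP (t<7-3); WM=7
i=11 t=11 v=3: → [10,12); WM=10; [6,8) fires=1 [8,10) fires=3
i=12 t=12 v=3: → [12,14); WM=10
i=13 t=12 v=9: → [12,14); WM=10
i=14 t=15 v=2: → [14,16); WM=14; [10,12) fires=1 [12,14) fires=2
i=15 t=17 v=1: → [16,18); WM=14
i=16 t=17 v=9: → [16,18); WM=14
i=17 t=13 v=5: → [12,14); WM=16; [14,16) fires=1
i=18 t=19 v=9: → [18,20); WM=16
i=19 t=20 v=8: → [20,22); WM=16

10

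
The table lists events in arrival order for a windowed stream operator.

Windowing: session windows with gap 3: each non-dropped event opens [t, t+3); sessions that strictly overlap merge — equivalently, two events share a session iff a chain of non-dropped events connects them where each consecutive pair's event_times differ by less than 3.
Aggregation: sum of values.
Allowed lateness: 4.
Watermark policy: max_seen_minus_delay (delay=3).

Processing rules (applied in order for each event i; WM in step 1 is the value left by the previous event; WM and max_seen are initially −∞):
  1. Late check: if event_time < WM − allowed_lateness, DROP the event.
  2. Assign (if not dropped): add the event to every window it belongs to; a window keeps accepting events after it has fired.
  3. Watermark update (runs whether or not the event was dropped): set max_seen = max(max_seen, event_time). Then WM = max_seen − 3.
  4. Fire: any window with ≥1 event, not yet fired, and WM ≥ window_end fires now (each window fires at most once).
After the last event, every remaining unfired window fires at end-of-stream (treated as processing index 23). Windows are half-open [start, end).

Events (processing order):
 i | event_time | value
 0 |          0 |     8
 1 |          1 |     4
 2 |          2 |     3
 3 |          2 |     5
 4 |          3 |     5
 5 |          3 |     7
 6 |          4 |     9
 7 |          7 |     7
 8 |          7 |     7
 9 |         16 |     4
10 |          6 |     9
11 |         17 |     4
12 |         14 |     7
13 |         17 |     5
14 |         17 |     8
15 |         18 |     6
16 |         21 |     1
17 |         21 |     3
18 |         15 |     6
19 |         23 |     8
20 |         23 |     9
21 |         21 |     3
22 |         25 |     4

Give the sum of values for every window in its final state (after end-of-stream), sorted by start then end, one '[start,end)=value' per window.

i=0 t=0 v=8: → [0,3); WM=-3
i=1 t=1 v=4: → [0,4); WM=-2
i=2 t=2 v=3: → [0,5); WM=-1
i=3 t=2 v=5: → [0,5); WM=-1
i=4 t=3 v=5: → [0,6); WM=0
i=5 t=3 v=7: → [0,6); WM=0
i=6 t=4 v=9: → [0,7); WM=1
i=7 t=7 v=7: → [7,10); WM=4
i=8 t=7 v=7: → [7,10); WM=4
i=9 t=16 v=4: → [16,19); WM=13
i=10 t=6 v=9: DROP (t<13-4); WM=13
i=11 t=17 v=4: → [16,20); WM=14
i=12 t=14 v=7: → [14,20); WM=14
i=13 t=17 v=5: → [14,20); WM=14
i=14 t=17 v=8: → [14,20); WM=14
i=15 t=18 v=6: → [14,21); WM=15
i=16 t=21 v=1: → [21,24); WM=18
i=17 t=21 v=3: → [21,24); WM=18
i=18 t=15 v=6: → [14,21); WM=18
i=19 t=23 v=8: → [21,26); WM=20
i=20 t=23 v=9: → [21,26); WM=20
i=21 t=21 v=3: → [21,26); WM=20
i=22 t=25 v=4: → [21,28); WM=22

[0,7)=41 [7,10)=14 [14,21)=40 [21,28)=28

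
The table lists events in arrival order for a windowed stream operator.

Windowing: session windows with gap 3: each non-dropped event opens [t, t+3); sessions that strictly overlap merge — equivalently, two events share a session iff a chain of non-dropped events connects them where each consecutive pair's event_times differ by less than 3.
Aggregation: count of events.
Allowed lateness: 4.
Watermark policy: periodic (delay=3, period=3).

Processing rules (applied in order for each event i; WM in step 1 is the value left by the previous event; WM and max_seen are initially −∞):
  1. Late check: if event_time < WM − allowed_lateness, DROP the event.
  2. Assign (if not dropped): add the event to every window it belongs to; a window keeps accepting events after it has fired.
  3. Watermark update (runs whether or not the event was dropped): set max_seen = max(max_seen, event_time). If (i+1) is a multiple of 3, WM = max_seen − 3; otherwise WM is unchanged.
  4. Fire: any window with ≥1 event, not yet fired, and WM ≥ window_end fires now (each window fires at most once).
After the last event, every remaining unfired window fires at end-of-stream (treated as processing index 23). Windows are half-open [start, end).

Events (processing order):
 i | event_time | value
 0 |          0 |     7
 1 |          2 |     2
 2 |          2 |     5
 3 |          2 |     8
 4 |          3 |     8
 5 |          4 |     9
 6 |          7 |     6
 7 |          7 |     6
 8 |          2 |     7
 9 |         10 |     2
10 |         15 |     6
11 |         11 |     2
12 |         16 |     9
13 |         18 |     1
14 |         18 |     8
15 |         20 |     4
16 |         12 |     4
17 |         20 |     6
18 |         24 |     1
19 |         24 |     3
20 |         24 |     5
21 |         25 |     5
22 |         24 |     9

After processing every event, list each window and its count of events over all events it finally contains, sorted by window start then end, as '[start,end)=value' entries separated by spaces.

[0,7)=7 [7,10)=2 [10,15)=3 [15,23)=6 [24,28)=5

i=0 t=0 v=7: → [0,3); WM=−∞
i=1 t=2 v=2: → [0,5); WM=−∞
i=2 t=2 v=5: → [0,5); WM=-1
i=3 t=2 v=8: → [0,5); WM=-1
i=4 t=3 v=8: → [0,6); WM=-1
i=5 t=4 v=9: → [0,7); WM=1
i=6 t=7 v=6: → [7,10); WM=1
i=7 t=7 v=6: → [7,10); WM=1
i=8 t=2 v=7: → [0,7); WM=4
i=9 t=10 v=2: → [10,13); WM=4
i=10 t=15 v=6: → [15,18); WM=4
i=11 t=11 v=2: → [10,14); WM=12
i=12 t=16 v=9: → [15,19); WM=12
i=13 t=18 v=1: → [15,21); WM=12
i=14 t=18 v=8: → [15,21); WM=15
i=15 t=20 v=4: → [15,23); WM=15
i=16 t=12 v=4: → [10,15); WM=15
i=17 t=20 v=6: → [15,23); WM=17
i=18 t=24 v=1: → [24,27); WM=17
i=19 t=24 v=3: → [24,27); WM=17
i=20 t=24 v=5: → [24,27); WM=21
i=21 t=25 v=5: → [24,28); WM=21
i=22 t=24 v=9: → [24,28); WM=21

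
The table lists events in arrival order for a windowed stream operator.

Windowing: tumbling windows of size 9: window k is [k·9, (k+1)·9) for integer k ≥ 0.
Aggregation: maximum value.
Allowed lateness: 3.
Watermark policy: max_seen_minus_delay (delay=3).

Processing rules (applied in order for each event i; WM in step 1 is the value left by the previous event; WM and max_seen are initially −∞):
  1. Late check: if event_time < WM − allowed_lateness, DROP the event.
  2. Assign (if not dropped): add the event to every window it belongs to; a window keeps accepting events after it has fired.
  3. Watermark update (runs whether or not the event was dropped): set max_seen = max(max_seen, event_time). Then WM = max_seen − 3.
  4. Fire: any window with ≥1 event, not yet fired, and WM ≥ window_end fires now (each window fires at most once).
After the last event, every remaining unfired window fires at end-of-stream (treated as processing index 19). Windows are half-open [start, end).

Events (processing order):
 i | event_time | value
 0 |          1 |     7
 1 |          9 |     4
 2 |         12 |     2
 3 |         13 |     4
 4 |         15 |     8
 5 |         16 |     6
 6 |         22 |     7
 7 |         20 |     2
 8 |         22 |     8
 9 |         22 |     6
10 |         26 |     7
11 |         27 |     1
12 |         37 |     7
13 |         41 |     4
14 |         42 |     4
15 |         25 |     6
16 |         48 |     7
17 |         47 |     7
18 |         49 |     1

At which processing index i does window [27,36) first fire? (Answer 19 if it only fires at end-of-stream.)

i=0 t=1 v=7: → [0,9); WM=-2
i=1 t=9 v=4: → [9,18); WM=6
i=2 t=12 v=2: → [9,18); WM=9; [0,9) fires=7
i=3 t=13 v=4: → [9,18); WM=10
i=4 t=15 v=8: → [9,18); WM=12
i=5 t=16 v=6: → [9,18); WM=13
i=6 t=22 v=7: → [18,27); WM=19; [9,18) fires=8
i=7 t=20 v=2: → [18,27); WM=19
i=8 t=22 v=8: → [18,27); WM=19
i=9 t=22 v=6: → [18,27); WM=19
i=10 t=26 v=7: → [18,27); WM=23
i=11 t=27 v=1: → [27,36); WM=24
i=12 t=37 v=7: → [36,45); WM=34; [18,27) fires=8
i=13 t=41 v=4: → [36,45); WM=38; [27,36) fires=1
i=14 t=42 v=4: → [36,45); WM=39
i=15 t=25 v=6: DROP (t<39-3); WM=39
i=16 t=48 v=7: → [45,54); WM=45; [36,45) fires=7
i=17 t=47 v=7: → [45,54); WM=45
i=18 t=49 v=1: → [45,54); WM=46

13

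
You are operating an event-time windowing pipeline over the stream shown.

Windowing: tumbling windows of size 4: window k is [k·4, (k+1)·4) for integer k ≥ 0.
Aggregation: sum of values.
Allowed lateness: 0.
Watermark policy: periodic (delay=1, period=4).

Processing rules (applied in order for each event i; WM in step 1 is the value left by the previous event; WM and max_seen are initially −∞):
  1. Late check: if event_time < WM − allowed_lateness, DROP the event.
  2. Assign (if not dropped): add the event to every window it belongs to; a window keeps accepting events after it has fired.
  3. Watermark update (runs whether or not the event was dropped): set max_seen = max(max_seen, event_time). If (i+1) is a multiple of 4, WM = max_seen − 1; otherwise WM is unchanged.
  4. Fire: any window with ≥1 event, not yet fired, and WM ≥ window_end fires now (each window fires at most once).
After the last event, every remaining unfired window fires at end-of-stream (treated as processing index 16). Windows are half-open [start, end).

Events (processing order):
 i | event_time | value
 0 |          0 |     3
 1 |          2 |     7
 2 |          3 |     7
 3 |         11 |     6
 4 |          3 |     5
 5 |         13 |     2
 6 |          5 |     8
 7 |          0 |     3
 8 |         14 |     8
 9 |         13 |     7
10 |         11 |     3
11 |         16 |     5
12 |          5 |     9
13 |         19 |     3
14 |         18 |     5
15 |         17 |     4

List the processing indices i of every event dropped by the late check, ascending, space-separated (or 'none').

i=0 t=0 v=3: → [0,4); WM=−∞
i=1 t=2 v=7: → [0,4); WM=−∞
i=2 t=3 v=7: → [0,4); WM=−∞
i=3 t=11 v=6: → [8,12); WM=10; [0,4) fires=17
i=4 t=3 v=5: DROP (t<10-0); WM=10
i=5 t=13 v=2: → [12,16); WM=10
i=6 t=5 v=8: DROP (t<10-0); WM=10
i=7 t=0 v=3: DROP (t<10-0); WM=12; [8,12) fires=6
i=8 t=14 v=8: → [12,16); WM=12
i=9 t=13 v=7: → [12,16); WM=12
i=10 t=11 v=3: DROP (t<12-0); WM=12
i=11 t=16 v=5: → [16,20); WM=15
i=12 t=5 v=9: DROP (t<15-0); WM=15
i=13 t=19 v=3: → [16,20); WM=15
i=14 t=18 v=5: → [16,20); WM=15
i=15 t=17 v=4: → [16,20); WM=18; [12,16) fires=17

4 6 7 10 12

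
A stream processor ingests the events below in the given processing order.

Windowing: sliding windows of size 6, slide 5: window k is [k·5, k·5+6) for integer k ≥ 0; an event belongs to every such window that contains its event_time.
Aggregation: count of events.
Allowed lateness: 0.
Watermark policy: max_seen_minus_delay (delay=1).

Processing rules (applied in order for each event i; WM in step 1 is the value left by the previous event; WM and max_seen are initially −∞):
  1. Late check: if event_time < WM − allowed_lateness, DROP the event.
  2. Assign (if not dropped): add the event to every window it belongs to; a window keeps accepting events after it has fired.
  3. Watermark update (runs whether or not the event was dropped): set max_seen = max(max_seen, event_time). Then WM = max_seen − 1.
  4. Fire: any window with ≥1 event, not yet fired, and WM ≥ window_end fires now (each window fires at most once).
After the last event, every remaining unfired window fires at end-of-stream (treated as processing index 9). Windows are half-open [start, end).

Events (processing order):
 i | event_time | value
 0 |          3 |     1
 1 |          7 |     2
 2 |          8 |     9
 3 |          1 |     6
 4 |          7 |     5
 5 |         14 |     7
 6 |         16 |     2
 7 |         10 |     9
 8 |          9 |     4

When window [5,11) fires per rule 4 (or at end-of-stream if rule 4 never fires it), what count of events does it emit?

3

i=0 t=3 v=1: → [0,6); WM=2
i=1 t=7 v=2: → [5,11); WM=6; [0,6) fires=1
i=2 t=8 v=9: → [5,11); WM=7
i=3 t=1 v=6: DROP (t<7-0); WM=7
i=4 t=7 v=5: → [5,11); WM=7
i=5 t=14 v=7: → [10,16); WM=13; [5,11) fires=3
i=6 t=16 v=2: → [15,21); WM=15
i=7 t=10 v=9: DROP (t<15-0); WM=15
i=8 t=9 v=4: DROP (t<15-0); WM=15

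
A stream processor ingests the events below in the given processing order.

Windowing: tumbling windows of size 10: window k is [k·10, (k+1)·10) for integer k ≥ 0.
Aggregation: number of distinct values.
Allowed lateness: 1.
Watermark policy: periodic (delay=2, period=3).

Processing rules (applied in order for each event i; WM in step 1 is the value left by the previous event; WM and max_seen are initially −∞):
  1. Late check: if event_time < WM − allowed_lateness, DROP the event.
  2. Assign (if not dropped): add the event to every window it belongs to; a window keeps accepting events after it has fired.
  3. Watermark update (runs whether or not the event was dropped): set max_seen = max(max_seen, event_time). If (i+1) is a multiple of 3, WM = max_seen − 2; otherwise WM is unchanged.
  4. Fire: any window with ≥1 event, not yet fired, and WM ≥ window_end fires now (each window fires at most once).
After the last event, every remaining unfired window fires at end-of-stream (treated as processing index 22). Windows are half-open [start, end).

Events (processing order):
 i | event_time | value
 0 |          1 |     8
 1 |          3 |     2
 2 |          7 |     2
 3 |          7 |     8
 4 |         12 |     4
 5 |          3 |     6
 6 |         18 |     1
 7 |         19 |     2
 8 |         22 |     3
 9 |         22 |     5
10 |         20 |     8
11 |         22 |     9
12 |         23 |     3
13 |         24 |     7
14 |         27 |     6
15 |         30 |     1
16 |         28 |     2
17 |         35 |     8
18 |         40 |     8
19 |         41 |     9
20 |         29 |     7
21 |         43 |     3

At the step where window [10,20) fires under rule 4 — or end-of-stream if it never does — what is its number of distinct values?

i=0 t=1 v=8: → [0,10); WM=−∞
i=1 t=3 v=2: → [0,10); WM=−∞
i=2 t=7 v=2: → [0,10); WM=5
i=3 t=7 v=8: → [0,10); WM=5
i=4 t=12 v=4: → [10,20); WM=5
i=5 t=3 v=6: DROP (t<5-1); WM=10; [0,10) fires=2
i=6 t=18 v=1: → [10,20); WM=10
i=7 t=19 v=2: → [10,20); WM=10
i=8 t=22 v=3: → [20,30); WM=20; [10,20) fires=3
i=9 t=22 v=5: → [20,30); WM=20
i=10 t=20 v=8: → [20,30); WM=20
i=11 t=22 v=9: → [20,30); WM=20
i=12 t=23 v=3: → [20,30); WM=20
i=13 t=24 v=7: → [20,30); WM=20
i=14 t=27 v=6: → [20,30); WM=25
i=15 t=30 v=1: → [30,40); WM=25
i=16 t=28 v=2: → [20,30); WM=25
i=17 t=35 v=8: → [30,40); WM=33; [20,30) fires=7
i=18 t=40 v=8: → [40,50); WM=33
i=19 t=41 v=9: → [40,50); WM=33
i=20 t=29 v=7: DROP (t<33-1); WM=39
i=21 t=43 v=3: → [40,50); WM=39

3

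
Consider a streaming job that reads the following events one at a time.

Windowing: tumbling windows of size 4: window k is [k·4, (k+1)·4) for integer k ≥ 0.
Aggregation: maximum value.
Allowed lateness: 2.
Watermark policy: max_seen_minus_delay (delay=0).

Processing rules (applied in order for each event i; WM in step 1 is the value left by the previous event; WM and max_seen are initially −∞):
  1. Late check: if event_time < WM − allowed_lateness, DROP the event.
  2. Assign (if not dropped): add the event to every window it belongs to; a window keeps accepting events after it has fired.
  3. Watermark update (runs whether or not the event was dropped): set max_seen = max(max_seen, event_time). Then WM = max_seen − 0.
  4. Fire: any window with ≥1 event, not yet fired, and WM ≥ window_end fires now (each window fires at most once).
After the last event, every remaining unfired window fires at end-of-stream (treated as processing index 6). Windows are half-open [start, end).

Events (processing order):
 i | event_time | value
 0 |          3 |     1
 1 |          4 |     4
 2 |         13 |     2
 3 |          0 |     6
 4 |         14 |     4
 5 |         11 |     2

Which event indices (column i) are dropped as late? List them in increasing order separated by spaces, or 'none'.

3 5

i=0 t=3 v=1: → [0,4); WM=3
i=1 t=4 v=4: → [4,8); WM=4; [0,4) fires=1
i=2 t=13 v=2: → [12,16); WM=13; [4,8) fires=4
i=3 t=0 v=6: DROP (t<13-2); WM=13
i=4 t=14 v=4: → [12,16); WM=14
i=5 t=11 v=2: DROP (t<14-2); WM=14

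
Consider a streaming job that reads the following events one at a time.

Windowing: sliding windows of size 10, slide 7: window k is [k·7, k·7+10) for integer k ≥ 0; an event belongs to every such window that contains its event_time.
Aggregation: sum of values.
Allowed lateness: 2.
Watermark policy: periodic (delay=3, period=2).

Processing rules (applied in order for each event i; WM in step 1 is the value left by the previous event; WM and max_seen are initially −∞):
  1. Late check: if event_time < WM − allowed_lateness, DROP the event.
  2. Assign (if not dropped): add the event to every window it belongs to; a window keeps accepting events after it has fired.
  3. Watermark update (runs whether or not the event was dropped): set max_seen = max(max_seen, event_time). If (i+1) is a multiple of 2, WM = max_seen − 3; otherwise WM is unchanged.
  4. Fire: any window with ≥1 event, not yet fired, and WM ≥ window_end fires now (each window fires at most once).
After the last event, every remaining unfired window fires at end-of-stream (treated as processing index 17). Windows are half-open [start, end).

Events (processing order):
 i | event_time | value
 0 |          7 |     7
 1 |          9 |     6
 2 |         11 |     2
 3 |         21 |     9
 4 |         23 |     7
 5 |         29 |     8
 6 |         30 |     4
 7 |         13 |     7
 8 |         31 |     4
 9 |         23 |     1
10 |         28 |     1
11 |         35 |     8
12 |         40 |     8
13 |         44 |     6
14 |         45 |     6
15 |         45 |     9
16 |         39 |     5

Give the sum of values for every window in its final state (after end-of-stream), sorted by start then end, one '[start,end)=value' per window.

[0,10)=13 [7,17)=15 [14,24)=16 [21,31)=29 [28,38)=25 [35,45)=22 [42,52)=21

i=0 t=7 v=7: → [7,17),[0,10); WM=−∞
i=1 t=9 v=6: → [7,17),[0,10); WM=6
i=2 t=11 v=2: → [7,17); WM=6
i=3 t=21 v=9: → [21,31),[14,24); WM=18; [0,10) fires=13 [7,17) fires=15
i=4 t=23 v=7: → [21,31),[14,24); WM=18
i=5 t=29 v=8: → [28,38),[21,31); WM=26; [14,24) fires=16
i=6 t=30 v=4: → [28,38),[21,31); WM=26
i=7 t=13 v=7: DROP (t<26-2); WM=27
i=8 t=31 v=4: → [28,38); WM=27
i=9 t=23 v=1: DROP (t<27-2); WM=28
i=10 t=28 v=1: → [28,38),[21,31); WM=28
i=11 t=35 v=8: → [35,45),[28,38); WM=32; [21,31) fires=29
i=12 t=40 v=8: → [35,45); WM=32
i=13 t=44 v=6: → [42,52),[35,45); WM=41; [28,38) fires=25
i=14 t=45 v=6: → [42,52); WM=41
i=15 t=45 v=9: → [42,52); WM=42
i=16 t=39 v=5: DROP (t<42-2); WM=42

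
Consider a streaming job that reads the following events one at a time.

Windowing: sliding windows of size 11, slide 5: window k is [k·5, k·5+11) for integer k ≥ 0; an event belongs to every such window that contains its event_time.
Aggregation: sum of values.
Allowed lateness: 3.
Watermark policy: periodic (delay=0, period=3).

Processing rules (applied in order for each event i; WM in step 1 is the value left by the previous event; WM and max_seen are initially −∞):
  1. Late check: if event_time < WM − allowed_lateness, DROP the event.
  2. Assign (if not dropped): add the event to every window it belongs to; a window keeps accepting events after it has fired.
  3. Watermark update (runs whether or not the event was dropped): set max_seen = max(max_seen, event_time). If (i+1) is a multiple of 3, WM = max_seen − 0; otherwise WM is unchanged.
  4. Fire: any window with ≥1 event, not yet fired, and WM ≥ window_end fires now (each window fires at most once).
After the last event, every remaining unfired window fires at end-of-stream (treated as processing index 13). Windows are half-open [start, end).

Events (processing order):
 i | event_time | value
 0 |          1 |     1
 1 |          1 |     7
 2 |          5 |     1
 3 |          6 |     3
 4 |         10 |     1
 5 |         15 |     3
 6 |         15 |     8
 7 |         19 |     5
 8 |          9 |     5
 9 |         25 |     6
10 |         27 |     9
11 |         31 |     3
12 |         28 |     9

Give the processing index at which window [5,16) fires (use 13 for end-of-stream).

8

i=0 t=1 v=1: → [0,11); WM=−∞
i=1 t=1 v=7: → [0,11); WM=−∞
i=2 t=5 v=1: → [5,16),[0,11); WM=5
i=3 t=6 v=3: → [5,16),[0,11); WM=5
i=4 t=10 v=1: → [10,21),[5,16),[0,11); WM=5
i=5 t=15 v=3: → [15,26),[10,21),[5,16); WM=15; [0,11) fires=13
i=6 t=15 v=8: → [15,26),[10,21),[5,16); WM=15
i=7 t=19 v=5: → [15,26),[10,21); WM=15
i=8 t=9 v=5: DROP (t<15-3); WM=19; [5,16) fires=16
i=9 t=25 v=6: → [25,36),[20,31),[15,26); WM=19
i=10 t=27 v=9: → [25,36),[20,31); WM=19
i=11 t=31 v=3: → [30,41),[25,36); WM=31; [10,21) fires=17 [15,26) fires=22 [20,31) fires=15
i=12 t=28 v=9: → [25,36),[20,31); WM=31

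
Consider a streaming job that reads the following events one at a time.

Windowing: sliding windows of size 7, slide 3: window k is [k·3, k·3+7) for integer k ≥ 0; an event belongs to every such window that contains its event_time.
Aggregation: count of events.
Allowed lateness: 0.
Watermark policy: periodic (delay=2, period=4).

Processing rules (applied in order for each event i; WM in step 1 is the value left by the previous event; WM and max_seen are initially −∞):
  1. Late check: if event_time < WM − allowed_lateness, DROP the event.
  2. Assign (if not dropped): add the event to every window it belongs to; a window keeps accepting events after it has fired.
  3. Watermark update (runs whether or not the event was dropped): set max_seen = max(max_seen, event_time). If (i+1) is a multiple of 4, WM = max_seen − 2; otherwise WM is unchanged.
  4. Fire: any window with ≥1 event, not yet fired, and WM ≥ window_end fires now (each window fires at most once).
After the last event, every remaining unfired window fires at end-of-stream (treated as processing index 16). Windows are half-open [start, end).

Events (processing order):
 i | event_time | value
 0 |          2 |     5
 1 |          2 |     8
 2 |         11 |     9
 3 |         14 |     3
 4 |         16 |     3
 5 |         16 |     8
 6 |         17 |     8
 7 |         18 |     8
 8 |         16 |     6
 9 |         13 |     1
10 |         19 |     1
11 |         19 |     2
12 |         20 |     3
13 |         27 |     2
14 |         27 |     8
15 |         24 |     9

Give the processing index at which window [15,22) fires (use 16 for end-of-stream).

15

i=0 t=2 v=5: → [0,7); WM=−∞
i=1 t=2 v=8: → [0,7); WM=−∞
i=2 t=11 v=9: → [9,16),[6,13); WM=−∞
i=3 t=14 v=3: → [12,19),[9,16); WM=12; [0,7) fires=2
i=4 t=16 v=3: → [15,22),[12,19); WM=12
i=5 t=16 v=8: → [15,22),[12,19); WM=12
i=6 t=17 v=8: → [15,22),[12,19); WM=12
i=7 t=18 v=8: → [18,25),[15,22),[12,19); WM=16; [6,13) fires=1 [9,16) fires=2
i=8 t=16 v=6: → [15,22),[12,19); WM=16
i=9 t=13 v=1: DROP (t<16-0); WM=16
i=10 t=19 v=1: → [18,25),[15,22); WM=16
i=11 t=19 v=2: → [18,25),[15,22); WM=17
i=12 t=20 v=3: → [18,25),[15,22); WM=17
i=13 t=27 v=2: → [27,34),[24,31),[21,28); WM=17
i=14 t=27 v=8: → [27,34),[24,31),[21,28); WM=17
i=15 t=24 v=9: → [24,31),[21,28),[18,25); WM=25; [12,19) fires=6 [15,22) fires=8 [18,25) fires=5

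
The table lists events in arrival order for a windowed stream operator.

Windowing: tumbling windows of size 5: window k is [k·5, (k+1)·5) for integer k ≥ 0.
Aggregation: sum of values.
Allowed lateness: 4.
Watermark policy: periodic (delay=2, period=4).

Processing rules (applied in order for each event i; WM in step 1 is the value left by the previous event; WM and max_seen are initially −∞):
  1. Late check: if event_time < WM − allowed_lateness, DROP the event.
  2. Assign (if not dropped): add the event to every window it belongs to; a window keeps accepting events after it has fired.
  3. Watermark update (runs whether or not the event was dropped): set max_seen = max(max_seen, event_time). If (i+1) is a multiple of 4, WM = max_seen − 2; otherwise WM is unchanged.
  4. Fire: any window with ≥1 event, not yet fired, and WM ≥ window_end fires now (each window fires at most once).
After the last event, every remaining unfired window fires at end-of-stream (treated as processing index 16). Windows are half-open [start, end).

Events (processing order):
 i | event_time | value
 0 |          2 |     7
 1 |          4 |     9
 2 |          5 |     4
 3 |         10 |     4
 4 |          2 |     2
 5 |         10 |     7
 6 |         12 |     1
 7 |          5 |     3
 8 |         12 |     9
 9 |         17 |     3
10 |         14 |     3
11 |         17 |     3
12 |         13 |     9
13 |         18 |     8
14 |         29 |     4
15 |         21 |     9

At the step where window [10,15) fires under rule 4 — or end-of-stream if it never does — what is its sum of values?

i=0 t=2 v=7: → [0,5); WM=−∞
i=1 t=4 v=9: → [0,5); WM=−∞
i=2 t=5 v=4: → [5,10); WM=−∞
i=3 t=10 v=4: → [10,15); WM=8; [0,5) fires=16
i=4 t=2 v=2: DROP (t<8-4); WM=8
i=5 t=10 v=7: → [10,15); WM=8
i=6 t=12 v=1: → [10,15); WM=8
i=7 t=5 v=3: → [5,10); WM=10; [5,10) fires=7
i=8 t=12 v=9: → [10,15); WM=10
i=9 t=17 v=3: → [15,20); WM=10
i=10 t=14 v=3: → [10,15); WM=10
i=11 t=17 v=3: → [15,20); WM=15; [10,15) fires=24
i=12 t=13 v=9: → [10,15); WM=15
i=13 t=18 v=8: → [15,20); WM=15
i=14 t=29 v=4: → [25,30); WM=15
i=15 t=21 v=9: → [20,25); WM=27; [15,20) fires=14 [20,25) fires=9

24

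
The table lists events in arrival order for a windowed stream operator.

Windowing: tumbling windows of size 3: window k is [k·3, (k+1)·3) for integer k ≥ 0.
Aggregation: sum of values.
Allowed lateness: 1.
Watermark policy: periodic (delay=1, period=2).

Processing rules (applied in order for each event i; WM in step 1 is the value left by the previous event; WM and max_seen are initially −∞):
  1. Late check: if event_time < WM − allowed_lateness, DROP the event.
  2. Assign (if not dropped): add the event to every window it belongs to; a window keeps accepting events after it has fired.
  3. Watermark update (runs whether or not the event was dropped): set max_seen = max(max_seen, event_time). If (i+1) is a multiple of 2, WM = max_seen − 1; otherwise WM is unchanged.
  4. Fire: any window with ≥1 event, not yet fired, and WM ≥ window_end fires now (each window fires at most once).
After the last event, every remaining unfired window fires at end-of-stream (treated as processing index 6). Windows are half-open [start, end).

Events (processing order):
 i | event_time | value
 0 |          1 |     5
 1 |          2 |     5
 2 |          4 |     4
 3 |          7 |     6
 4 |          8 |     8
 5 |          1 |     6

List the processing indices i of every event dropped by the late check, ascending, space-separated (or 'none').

5

i=0 t=1 v=5: → [0,3); WM=−∞
i=1 t=2 v=5: → [0,3); WM=1
i=2 t=4 v=4: → [3,6); WM=1
i=3 t=7 v=6: → [6,9); WM=6; [0,3) fires=10 [3,6) fires=4
i=4 t=8 v=8: → [6,9); WM=6
i=5 t=1 v=6: DROP (t<6-1); WM=7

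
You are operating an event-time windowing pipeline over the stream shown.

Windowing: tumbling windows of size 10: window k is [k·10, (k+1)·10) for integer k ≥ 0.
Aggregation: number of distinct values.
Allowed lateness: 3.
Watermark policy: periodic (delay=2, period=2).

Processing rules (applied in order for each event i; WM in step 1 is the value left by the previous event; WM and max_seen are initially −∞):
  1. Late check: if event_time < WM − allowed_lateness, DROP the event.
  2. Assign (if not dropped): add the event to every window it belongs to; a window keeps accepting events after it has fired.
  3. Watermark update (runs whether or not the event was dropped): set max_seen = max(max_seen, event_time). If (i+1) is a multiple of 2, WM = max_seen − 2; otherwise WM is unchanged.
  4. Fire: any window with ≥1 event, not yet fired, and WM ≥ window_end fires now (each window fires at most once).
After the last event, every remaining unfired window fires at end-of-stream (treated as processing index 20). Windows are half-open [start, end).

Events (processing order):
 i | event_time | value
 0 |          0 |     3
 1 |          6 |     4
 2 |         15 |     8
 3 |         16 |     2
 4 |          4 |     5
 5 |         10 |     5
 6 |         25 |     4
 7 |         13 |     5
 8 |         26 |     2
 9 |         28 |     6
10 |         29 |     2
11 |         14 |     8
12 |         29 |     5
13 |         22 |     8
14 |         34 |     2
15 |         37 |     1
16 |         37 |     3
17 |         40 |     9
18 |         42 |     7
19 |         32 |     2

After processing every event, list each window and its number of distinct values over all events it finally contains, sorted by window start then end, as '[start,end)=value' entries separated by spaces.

[0,10)=2 [10,20)=3 [20,30)=4 [30,40)=3 [40,50)=2

i=0 t=0 v=3: → [0,10); WM=−∞
i=1 t=6 v=4: → [0,10); WM=4
i=2 t=15 v=8: → [10,20); WM=4
i=3 t=16 v=2: → [10,20); WM=14; [0,10) fires=2
i=4 t=4 v=5: DROP (t<14-3); WM=14
i=5 t=10 v=5: DROP (t<14-3); WM=14
i=6 t=25 v=4: → [20,30); WM=14
i=7 t=13 v=5: → [10,20); WM=23; [10,20) fires=3
i=8 t=26 v=2: → [20,30); WM=23
i=9 t=28 v=6: → [20,30); WM=26
i=10 t=29 v=2: → [20,30); WM=26
i=11 t=14 v=8: DROP (t<26-3); WM=27
i=12 t=29 v=5: → [20,30); WM=27
i=13 t=22 v=8: DROP (t<27-3); WM=27
i=14 t=34 v=2: → [30,40); WM=27
i=15 t=37 v=1: → [30,40); WM=35; [20,30) fires=4
i=16 t=37 v=3: → [30,40); WM=35
i=17 t=40 v=9: → [40,50); WM=38
i=18 t=42 v=7: → [40,50); WM=38
i=19 t=32 v=2: DROP (t<38-3); WM=40; [30,40) fires=3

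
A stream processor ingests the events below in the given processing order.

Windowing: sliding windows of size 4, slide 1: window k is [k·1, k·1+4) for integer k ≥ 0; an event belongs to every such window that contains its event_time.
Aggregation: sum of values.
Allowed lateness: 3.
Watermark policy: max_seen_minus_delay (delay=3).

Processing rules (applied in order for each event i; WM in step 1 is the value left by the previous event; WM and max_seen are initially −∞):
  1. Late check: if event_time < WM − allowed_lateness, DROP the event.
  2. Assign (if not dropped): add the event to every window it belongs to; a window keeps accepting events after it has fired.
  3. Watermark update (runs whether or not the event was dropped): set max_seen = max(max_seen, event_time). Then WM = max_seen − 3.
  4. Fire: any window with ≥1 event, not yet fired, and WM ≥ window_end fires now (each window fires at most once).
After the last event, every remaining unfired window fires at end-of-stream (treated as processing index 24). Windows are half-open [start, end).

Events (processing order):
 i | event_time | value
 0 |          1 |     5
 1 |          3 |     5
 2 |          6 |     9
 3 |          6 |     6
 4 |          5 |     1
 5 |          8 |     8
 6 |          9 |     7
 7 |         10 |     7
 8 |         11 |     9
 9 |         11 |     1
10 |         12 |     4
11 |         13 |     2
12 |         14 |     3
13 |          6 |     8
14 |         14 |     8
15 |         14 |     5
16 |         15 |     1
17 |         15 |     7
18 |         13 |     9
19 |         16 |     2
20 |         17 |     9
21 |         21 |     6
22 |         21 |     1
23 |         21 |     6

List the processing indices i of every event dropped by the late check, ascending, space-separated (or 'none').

13

i=0 t=1 v=5: → [1,5),[0,4); WM=-2
i=1 t=3 v=5: → [3,7),[2,6),[1,5),[0,4); WM=0
i=2 t=6 v=9: → [6,10),[5,9),[4,8),[3,7); WM=3
i=3 t=6 v=6: → [6,10),[5,9),[4,8),[3,7); WM=3
i=4 t=5 v=1: → [5,9),[4,8),[3,7),[2,6); WM=3
i=5 t=8 v=8: → [8,12),[7,11),[6,10),[5,9); WM=5; [0,4) fires=10 [1,5) fires=10
i=6 t=9 v=7: → [9,13),[8,12),[7,11),[6,10); WM=6; [2,6) fires=6
i=7 t=10 v=7: → [10,14),[9,13),[8,12),[7,11); WM=7; [3,7) fires=21
i=8 t=11 v=9: → [11,15),[10,14),[9,13),[8,12); WM=8; [4,8) fires=16
i=9 t=11 v=1: → [11,15),[10,14),[9,13),[8,12); WM=8
i=10 t=12 v=4: → [12,16),[11,15),[10,14),[9,13); WM=9; [5,9) fires=24
i=11 t=13 v=2: → [13,17),[12,16),[11,15),[10,14); WM=10; [6,10) fires=30
i=12 t=14 v=3: → [14,18),[13,17),[12,16),[11,15); WM=11; [7,11) fires=22
i=13 t=6 v=8: DROP (t<11-3); WM=11
i=14 t=14 v=8: → [14,18),[13,17),[12,16),[11,15); WM=11
i=15 t=14 v=5: → [14,18),[13,17),[12,16),[11,15); WM=11
i=16 t=15 v=1: → [15,19),[14,18),[13,17),[12,16); WM=12; [8,12) fires=32
i=17 t=15 v=7: → [15,19),[14,18),[13,17),[12,16); WM=12
i=18 t=13 v=9: → [13,17),[12,16),[11,15),[10,14); WM=12
i=19 t=16 v=2: → [16,20),[15,19),[14,18),[13,17); WM=13; [9,13) fires=28
i=20 t=17 v=9: → [17,21),[16,20),[15,19),[14,18); WM=14; [10,14) fires=32
i=21 t=21 v=6: → [21,25),[20,24),[19,23),[18,22); WM=18; [11,15) fires=41 [12,16) fires=39 [13,17) fires=37 [14,18) fires=35
i=22 t=21 v=1: → [21,25),[20,24),[19,23),[18,22); WM=18
i=23 t=21 v=6: → [21,25),[20,24),[19,23),[18,22); WM=18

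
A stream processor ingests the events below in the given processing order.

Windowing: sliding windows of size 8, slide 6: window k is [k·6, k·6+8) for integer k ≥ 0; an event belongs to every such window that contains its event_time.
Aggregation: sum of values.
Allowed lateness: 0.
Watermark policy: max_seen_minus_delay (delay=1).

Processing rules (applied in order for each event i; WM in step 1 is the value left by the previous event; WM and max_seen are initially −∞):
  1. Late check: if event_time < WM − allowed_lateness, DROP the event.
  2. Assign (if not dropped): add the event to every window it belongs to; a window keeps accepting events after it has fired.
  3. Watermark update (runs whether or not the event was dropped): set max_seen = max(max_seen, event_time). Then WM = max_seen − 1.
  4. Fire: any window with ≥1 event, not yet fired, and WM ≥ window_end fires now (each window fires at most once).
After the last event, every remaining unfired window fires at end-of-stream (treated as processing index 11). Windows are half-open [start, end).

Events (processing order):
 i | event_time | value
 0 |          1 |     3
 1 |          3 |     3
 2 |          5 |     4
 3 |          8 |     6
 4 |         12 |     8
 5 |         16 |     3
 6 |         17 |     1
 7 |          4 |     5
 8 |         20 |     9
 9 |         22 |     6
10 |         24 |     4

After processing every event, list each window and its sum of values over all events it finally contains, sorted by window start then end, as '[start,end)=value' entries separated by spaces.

i=0 t=1 v=3: → [0,8); WM=0
i=1 t=3 v=3: → [0,8); WM=2
i=2 t=5 v=4: → [0,8); WM=4
i=3 t=8 v=6: → [6,14); WM=7
i=4 t=12 v=8: → [12,20),[6,14); WM=11; [0,8) fires=10
i=5 t=16 v=3: → [12,20); WM=15; [6,14) fires=14
i=6 t=17 v=1: → [12,20); WM=16
i=7 t=4 v=5: DROP (t<16-0); WM=16
i=8 t=20 v=9: → [18,26); WM=19
i=9 t=22 v=6: → [18,26); WM=21; [12,20) fires=12
i=10 t=24 v=4: → [24,32),[18,26); WM=23

[0,8)=10 [6,14)=14 [12,20)=12 [18,26)=19 [24,32)=4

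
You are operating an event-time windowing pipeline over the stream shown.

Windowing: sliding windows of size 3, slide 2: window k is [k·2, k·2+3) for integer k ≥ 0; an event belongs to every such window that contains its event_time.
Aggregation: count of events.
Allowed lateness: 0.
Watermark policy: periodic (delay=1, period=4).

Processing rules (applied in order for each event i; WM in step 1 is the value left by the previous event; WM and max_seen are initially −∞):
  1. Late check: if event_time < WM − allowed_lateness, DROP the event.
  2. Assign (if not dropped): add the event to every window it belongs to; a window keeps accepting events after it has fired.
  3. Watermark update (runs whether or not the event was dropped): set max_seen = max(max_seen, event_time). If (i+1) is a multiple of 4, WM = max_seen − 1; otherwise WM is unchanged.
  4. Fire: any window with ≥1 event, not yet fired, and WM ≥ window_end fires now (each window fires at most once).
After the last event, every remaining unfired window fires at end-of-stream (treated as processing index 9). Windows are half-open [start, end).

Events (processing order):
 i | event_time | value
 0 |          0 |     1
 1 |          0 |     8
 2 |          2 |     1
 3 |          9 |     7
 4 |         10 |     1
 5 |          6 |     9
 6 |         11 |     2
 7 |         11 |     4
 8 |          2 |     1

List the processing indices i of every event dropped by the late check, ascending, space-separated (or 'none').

5 8

i=0 t=0 v=1: → [0,3); WM=−∞
i=1 t=0 v=8: → [0,3); WM=−∞
i=2 t=2 v=1: → [2,5),[0,3); WM=−∞
i=3 t=9 v=7: → [8,11); WM=8; [0,3) fires=3 [2,5) fires=1
i=4 t=10 v=1: → [10,13),[8,11); WM=8
i=5 t=6 v=9: DROP (t<8-0); WM=8
i=6 t=11 v=2: → [10,13); WM=8
i=7 t=11 v=4: → [10,13); WM=10
i=8 t=2 v=1: DROP (t<10-0); WM=10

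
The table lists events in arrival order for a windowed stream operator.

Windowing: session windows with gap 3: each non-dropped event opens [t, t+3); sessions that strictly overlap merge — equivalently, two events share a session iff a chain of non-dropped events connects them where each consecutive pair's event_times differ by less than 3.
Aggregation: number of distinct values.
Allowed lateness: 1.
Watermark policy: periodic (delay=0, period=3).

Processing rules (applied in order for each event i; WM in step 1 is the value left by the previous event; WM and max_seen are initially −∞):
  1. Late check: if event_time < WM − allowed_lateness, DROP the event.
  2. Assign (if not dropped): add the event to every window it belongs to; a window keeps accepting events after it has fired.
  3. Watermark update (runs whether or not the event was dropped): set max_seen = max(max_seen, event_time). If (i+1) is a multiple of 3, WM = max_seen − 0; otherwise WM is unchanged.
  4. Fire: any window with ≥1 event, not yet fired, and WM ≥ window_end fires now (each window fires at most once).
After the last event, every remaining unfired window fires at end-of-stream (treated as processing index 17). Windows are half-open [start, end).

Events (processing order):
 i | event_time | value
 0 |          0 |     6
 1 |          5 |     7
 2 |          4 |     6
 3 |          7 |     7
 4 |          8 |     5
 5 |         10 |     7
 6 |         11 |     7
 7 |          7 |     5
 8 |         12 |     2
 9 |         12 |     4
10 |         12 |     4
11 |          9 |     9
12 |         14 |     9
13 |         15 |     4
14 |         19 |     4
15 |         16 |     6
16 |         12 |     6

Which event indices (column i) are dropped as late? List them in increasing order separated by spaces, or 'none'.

i=0 t=0 v=6: → [0,3); WM=−∞
i=1 t=5 v=7: → [5,8); WM=−∞
i=2 t=4 v=6: → [4,8); WM=5
i=3 t=7 v=7: → [4,10); WM=5
i=4 t=8 v=5: → [4,11); WM=5
i=5 t=10 v=7: → [4,13); WM=10
i=6 t=11 v=7: → [4,14); WM=10
i=7 t=7 v=5: DROP (t<10-1); WM=10
i=8 t=12 v=2: → [4,15); WM=12
i=9 t=12 v=4: → [4,15); WM=12
i=10 t=12 v=4: → [4,15); WM=12
i=11 t=9 v=9: DROP (t<12-1); WM=12
i=12 t=14 v=9: → [4,17); WM=12
i=13 t=15 v=4: → [4,18); WM=12
i=14 t=19 v=4: → [19,22); WM=19
i=15 t=16 v=6: DROP (t<19-1); WM=19
i=16 t=12 v=6: DROP (t<19-1); WM=19

7 11 15 16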